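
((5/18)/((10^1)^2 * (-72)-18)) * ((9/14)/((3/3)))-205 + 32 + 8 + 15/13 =-430481585/2627352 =-163.85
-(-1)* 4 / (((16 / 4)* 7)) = 1 / 7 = 0.14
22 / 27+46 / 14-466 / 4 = -42487 / 378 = -112.40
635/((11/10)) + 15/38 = 241465/418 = 577.67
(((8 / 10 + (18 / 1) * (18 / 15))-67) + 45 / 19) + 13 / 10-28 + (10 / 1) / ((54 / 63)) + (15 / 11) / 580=-57.26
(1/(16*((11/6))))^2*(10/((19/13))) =585/73568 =0.01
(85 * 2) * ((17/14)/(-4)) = -1445/28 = -51.61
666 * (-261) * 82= -14253732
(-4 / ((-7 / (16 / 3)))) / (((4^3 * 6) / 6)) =1 / 21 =0.05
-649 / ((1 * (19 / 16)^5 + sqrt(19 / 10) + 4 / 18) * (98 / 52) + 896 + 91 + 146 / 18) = -17760082194587336048640 / 27364578163934001966583 + 3347158586043138048 * sqrt(190) / 27364578163934001966583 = -0.65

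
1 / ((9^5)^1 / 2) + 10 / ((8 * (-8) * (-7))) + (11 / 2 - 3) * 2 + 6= 145792429 / 13226976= 11.02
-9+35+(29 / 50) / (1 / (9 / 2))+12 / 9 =8983 / 300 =29.94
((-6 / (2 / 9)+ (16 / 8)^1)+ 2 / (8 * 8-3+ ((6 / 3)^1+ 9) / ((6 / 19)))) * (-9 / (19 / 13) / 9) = 186719 / 10925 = 17.09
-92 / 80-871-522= -27883 / 20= -1394.15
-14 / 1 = -14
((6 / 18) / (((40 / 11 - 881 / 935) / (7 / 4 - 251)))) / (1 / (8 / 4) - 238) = 16949 / 130530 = 0.13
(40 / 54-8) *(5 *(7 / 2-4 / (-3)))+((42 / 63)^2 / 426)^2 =-644693486 / 3674889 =-175.43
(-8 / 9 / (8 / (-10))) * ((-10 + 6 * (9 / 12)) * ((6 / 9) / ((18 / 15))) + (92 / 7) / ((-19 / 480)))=-4010975 / 10773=-372.32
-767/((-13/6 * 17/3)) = 1062/17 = 62.47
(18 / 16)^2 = 81 / 64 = 1.27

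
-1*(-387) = 387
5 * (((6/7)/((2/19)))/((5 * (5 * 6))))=19/70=0.27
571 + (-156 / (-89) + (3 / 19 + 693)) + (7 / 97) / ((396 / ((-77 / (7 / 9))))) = 830562303 / 656108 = 1265.89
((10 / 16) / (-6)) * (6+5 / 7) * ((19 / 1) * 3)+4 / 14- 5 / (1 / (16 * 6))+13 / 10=-290237 / 560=-518.28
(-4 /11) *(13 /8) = -13 /22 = -0.59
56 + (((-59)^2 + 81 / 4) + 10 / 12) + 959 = 4517.08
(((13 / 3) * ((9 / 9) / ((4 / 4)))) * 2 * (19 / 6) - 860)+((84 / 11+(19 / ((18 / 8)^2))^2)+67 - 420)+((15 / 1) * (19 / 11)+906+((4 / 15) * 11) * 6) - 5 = -79144322 / 360855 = -219.32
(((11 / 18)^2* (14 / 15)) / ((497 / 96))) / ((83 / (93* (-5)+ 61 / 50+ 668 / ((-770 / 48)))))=-171236824 / 417666375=-0.41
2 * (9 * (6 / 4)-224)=-421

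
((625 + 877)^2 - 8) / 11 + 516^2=5184812 / 11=471346.55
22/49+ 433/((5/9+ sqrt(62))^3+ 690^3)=0.45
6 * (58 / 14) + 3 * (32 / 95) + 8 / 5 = 18266 / 665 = 27.47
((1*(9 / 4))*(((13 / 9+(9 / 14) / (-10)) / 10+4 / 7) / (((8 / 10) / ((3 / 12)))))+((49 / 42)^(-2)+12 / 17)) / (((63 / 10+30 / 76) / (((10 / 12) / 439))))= 392895395 / 714476335104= 0.00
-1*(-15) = 15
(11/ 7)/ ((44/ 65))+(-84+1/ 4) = -570/ 7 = -81.43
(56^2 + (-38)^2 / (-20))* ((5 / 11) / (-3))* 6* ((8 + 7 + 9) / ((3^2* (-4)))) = 61276 / 33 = 1856.85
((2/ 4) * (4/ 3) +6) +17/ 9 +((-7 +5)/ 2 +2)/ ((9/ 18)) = 95/ 9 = 10.56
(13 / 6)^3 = 2197 / 216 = 10.17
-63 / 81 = -7 / 9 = -0.78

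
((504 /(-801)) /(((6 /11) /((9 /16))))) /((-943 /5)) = 1155 /335708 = 0.00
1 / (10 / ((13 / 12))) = 13 / 120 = 0.11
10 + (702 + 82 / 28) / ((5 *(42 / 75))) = 51305 / 196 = 261.76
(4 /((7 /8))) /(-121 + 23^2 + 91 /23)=736 /66325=0.01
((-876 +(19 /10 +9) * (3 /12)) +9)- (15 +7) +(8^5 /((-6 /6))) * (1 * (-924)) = 1211069829 /40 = 30276745.72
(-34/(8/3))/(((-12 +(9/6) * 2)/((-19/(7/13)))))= -4199/84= -49.99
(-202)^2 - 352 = 40452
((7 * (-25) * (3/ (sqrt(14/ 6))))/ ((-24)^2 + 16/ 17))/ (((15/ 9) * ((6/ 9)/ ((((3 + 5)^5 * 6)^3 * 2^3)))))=-4360399232968949760 * sqrt(21)/ 613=-32596834494792164.21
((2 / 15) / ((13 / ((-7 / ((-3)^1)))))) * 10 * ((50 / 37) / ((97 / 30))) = 0.10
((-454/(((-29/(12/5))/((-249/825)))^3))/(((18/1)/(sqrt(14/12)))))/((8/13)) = -6749373748* sqrt(42)/63401873046875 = -0.00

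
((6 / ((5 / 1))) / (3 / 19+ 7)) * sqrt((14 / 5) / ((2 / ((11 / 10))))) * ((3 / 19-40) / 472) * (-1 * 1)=0.02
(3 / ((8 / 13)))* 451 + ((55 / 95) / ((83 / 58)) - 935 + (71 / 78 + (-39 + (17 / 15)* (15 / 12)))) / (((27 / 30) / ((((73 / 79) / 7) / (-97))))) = 19355440905869 / 8797553128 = 2200.09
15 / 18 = 5 / 6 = 0.83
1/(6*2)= 1/12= 0.08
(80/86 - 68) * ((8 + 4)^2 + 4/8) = -9691.58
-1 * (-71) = 71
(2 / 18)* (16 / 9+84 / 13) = 964 / 1053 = 0.92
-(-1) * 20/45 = 4/9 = 0.44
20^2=400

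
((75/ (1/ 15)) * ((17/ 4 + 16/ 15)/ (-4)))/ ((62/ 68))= -406725/ 248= -1640.02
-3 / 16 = -0.19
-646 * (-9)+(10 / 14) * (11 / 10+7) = 81477 / 14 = 5819.79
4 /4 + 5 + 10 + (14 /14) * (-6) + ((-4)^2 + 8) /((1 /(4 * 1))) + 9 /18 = 106.50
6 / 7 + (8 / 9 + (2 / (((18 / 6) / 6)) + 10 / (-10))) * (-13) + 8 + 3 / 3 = -2564 / 63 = -40.70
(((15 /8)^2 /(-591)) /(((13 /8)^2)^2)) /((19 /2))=-9600 /106903823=-0.00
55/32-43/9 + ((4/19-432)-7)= -2417795/5472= -441.85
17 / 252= 0.07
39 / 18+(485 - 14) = 2839 / 6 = 473.17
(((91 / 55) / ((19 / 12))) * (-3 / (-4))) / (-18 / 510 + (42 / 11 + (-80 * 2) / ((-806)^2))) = 2261220507 / 10913661427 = 0.21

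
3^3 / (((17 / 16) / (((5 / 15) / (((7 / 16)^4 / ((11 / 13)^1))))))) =103809024 / 530621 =195.64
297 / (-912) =-99 / 304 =-0.33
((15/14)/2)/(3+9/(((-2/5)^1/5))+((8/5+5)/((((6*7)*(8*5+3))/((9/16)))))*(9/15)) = -43000/8789101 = -0.00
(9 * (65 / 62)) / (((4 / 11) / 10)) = 32175 / 124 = 259.48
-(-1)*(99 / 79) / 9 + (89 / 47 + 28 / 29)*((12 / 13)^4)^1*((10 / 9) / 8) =1314860513 / 3075362797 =0.43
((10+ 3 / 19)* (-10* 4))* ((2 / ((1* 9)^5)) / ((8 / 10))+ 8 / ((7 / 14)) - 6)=-4558602100 / 1121931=-4063.18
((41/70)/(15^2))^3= 0.00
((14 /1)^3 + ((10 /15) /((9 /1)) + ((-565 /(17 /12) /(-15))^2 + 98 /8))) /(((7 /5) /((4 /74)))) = 540476095 /4041954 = 133.72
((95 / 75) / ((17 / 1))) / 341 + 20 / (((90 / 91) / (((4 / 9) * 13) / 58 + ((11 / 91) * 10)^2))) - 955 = -5721435707698 / 6195804615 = -923.44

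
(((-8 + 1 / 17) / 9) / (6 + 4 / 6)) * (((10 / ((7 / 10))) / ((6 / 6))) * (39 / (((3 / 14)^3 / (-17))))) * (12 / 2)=764400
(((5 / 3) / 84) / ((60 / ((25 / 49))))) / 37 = 0.00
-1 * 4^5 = -1024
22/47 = 0.47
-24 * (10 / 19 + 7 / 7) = -696 / 19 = -36.63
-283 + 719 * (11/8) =5645/8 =705.62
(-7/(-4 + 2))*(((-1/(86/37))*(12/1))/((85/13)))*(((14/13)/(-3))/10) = 1813/18275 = 0.10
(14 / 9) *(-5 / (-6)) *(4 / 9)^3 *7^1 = 15680 / 19683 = 0.80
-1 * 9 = -9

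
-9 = -9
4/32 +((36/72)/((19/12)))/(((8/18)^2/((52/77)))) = 14099/11704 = 1.20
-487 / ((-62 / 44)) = 10714 / 31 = 345.61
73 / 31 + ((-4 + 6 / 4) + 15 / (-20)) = -111 / 124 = -0.90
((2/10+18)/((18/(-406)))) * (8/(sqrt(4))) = -73892/45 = -1642.04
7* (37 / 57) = 259 / 57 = 4.54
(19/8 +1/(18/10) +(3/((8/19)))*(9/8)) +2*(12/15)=36133/2880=12.55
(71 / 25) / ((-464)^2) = 71 / 5382400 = 0.00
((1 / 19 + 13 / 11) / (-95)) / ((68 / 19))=-129 / 35530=-0.00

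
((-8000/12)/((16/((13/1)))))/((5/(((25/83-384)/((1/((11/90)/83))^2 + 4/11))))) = 1252383275/13894435056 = 0.09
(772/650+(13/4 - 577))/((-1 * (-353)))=-744331/458900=-1.62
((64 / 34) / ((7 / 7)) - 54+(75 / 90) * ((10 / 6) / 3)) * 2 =-47419 / 459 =-103.31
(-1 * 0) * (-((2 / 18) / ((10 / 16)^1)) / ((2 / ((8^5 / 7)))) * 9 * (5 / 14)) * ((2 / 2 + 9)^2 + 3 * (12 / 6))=0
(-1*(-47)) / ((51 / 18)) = 282 / 17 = 16.59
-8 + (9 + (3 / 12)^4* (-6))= 125 / 128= 0.98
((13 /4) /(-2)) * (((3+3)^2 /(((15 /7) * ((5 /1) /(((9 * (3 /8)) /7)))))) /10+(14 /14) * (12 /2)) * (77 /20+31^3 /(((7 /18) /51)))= -21907521014847 /560000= -39120573.24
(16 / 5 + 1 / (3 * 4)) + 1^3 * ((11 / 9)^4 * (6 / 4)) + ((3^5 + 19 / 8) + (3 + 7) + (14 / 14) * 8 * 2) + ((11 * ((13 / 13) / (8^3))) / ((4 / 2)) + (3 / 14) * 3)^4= 278.19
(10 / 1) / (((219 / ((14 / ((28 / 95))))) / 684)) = 108300 / 73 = 1483.56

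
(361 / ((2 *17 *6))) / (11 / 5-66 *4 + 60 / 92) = -41515 / 6126528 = -0.01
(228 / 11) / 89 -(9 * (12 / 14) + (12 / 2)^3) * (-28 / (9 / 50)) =34069428 / 979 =34800.23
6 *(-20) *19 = -2280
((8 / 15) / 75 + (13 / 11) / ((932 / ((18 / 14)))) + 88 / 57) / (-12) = -2381621003 / 18407466000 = -0.13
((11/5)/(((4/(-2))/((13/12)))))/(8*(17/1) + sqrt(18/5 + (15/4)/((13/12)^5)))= -902613283/102977483298 + 24167*sqrt(81964090)/1373033110640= -0.01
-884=-884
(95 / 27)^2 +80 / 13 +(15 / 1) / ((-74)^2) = 961974175 / 51896052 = 18.54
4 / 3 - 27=-77 / 3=-25.67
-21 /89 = -0.24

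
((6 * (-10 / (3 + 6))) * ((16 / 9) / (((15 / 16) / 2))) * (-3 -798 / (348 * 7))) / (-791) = -197632 / 1858059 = -0.11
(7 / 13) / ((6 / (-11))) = -77 / 78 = -0.99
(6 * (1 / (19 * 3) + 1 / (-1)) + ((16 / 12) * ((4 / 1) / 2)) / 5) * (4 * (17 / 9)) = -103904 / 2565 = -40.51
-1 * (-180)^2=-32400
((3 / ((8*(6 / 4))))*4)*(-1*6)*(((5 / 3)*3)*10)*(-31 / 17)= 9300 / 17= 547.06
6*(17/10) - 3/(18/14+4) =1782/185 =9.63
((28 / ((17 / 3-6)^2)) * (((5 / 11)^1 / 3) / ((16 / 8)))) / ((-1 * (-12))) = 1.59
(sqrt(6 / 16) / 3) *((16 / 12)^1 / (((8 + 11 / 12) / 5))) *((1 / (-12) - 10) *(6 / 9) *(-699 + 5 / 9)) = 7606060 *sqrt(6) / 26001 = 716.55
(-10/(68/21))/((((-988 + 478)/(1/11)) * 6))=7/76296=0.00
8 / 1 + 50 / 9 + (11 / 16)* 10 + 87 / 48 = 3203 / 144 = 22.24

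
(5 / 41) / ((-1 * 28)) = -5 / 1148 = -0.00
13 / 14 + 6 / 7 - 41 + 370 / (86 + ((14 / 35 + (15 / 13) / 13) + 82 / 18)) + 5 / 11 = -924888737 / 26657092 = -34.70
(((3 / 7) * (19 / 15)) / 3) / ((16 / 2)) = 19 / 840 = 0.02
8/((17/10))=80/17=4.71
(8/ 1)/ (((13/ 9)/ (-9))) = -648/ 13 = -49.85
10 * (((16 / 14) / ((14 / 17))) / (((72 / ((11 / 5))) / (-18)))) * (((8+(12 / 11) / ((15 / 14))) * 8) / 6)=-67456 / 735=-91.78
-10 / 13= -0.77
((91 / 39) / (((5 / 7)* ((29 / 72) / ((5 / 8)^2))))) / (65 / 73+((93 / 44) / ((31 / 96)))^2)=6492255 / 89620904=0.07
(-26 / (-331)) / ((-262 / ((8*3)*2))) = -624 / 43361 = -0.01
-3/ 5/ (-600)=1/ 1000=0.00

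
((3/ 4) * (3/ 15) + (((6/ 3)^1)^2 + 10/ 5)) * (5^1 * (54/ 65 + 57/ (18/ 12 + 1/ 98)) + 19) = 25069737/ 19240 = 1303.00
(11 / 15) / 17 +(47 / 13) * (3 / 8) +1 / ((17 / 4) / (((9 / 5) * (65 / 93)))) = 1393429 / 822120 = 1.69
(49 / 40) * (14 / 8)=343 / 160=2.14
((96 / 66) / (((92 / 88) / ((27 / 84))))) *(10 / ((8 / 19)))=1710 / 161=10.62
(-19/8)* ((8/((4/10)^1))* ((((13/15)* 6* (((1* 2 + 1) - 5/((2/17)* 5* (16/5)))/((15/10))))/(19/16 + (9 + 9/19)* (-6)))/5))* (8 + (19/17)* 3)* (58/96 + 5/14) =189301541/85271760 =2.22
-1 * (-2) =2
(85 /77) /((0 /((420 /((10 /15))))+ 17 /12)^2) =720 /1309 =0.55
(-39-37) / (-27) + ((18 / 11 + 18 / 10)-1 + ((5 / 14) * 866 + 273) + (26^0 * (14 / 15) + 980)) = 16304248 / 10395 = 1568.47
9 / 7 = 1.29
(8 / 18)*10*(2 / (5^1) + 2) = 32 / 3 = 10.67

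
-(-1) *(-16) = -16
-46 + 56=10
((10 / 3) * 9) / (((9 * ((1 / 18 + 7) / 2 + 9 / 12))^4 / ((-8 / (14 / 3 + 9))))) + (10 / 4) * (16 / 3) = 57650952680 / 4323824043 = 13.33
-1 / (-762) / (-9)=-1 / 6858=-0.00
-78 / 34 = -2.29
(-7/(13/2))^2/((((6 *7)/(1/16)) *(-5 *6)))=-7/121680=-0.00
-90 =-90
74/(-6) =-37/3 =-12.33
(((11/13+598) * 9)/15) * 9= 42039/13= 3233.77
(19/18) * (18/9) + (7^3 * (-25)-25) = -77381/9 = -8597.89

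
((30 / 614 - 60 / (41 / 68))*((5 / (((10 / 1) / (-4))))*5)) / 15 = 66.31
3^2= 9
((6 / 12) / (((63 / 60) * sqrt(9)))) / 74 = 5 / 2331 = 0.00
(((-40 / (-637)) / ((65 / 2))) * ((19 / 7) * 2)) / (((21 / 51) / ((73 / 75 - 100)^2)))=249.79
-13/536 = -0.02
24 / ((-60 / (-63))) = 126 / 5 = 25.20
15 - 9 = 6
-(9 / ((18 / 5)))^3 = -15.62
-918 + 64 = -854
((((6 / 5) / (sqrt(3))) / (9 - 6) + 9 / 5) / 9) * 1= 2 * sqrt(3) / 135 + 1 / 5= 0.23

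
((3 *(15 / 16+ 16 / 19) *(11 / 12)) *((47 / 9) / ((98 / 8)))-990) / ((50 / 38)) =-132443663 / 176400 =-750.81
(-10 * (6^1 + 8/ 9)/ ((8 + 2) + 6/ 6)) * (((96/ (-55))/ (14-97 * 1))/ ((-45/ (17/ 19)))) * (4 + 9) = 876928/ 25760295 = 0.03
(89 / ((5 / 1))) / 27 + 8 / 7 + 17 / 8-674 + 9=-4997711 / 7560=-661.07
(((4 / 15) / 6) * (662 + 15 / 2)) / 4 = 7.44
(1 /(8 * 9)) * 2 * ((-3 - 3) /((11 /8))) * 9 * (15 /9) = -20 /11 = -1.82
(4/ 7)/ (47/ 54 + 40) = 216/ 15449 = 0.01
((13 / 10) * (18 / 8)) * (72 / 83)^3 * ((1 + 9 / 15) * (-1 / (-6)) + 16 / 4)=116453376 / 14294675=8.15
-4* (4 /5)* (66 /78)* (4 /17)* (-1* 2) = 1408 /1105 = 1.27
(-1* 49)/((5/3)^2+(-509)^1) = 441/4556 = 0.10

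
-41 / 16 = -2.56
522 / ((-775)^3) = -522 / 465484375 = -0.00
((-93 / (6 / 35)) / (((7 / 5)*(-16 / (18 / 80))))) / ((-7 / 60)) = -20925 / 448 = -46.71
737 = 737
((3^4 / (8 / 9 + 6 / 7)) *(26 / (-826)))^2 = 89813529 / 42120100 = 2.13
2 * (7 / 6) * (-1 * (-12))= 28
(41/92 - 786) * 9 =-650439/92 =-7069.99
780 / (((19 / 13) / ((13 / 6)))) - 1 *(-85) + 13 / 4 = 94587 / 76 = 1244.57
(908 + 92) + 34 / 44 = 22017 / 22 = 1000.77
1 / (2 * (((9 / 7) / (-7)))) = -49 / 18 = -2.72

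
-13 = -13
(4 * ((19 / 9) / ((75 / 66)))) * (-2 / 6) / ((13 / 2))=-3344 / 8775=-0.38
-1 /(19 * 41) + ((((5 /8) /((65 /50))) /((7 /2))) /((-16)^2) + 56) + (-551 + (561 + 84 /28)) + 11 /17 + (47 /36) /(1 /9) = 50222977731 /617017856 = 81.40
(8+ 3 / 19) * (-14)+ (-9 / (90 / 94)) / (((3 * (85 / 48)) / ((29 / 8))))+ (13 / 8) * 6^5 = 101061656 / 8075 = 12515.38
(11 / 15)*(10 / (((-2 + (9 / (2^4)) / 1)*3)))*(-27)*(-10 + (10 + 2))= 2112 / 23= 91.83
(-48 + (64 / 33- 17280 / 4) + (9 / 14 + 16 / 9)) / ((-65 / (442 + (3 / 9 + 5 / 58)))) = 93116294581 / 3135132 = 29700.92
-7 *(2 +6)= -56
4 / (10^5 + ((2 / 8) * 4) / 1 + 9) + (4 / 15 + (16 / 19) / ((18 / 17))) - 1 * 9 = -13575289 / 1710171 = -7.94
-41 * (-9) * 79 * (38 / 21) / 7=369246 / 49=7535.63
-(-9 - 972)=981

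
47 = 47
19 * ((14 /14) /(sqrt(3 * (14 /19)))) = 19 * sqrt(798) /42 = 12.78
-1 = -1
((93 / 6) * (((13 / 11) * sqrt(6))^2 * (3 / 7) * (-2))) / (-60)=15717 / 8470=1.86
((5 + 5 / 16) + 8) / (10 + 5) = 71 / 80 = 0.89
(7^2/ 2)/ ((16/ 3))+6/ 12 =163/ 32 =5.09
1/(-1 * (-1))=1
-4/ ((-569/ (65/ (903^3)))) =260/ 418962852063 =0.00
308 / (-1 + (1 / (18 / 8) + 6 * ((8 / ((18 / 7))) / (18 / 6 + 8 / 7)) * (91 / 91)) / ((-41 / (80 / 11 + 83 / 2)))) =-1250172 / 27961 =-44.71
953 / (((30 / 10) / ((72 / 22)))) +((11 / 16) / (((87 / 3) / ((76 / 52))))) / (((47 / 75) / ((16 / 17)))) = 3444958653 / 3313453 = 1039.69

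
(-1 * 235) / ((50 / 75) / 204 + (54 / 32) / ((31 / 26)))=-8916840 / 53827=-165.66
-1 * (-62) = 62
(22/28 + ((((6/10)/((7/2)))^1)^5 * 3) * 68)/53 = 0.02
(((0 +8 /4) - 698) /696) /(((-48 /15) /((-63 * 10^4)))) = -196875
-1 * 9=-9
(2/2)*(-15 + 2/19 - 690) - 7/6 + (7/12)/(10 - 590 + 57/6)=-6560026/9291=-706.06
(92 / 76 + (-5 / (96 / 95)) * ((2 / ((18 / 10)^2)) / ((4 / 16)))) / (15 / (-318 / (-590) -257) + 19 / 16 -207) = 0.05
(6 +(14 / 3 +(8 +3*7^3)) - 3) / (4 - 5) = -3134 / 3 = -1044.67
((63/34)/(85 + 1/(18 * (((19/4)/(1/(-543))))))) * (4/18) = 649971/134172551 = 0.00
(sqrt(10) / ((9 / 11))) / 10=11*sqrt(10) / 90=0.39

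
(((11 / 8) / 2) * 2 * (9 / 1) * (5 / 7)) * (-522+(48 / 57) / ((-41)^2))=-4126355145 / 894292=-4614.10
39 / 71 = 0.55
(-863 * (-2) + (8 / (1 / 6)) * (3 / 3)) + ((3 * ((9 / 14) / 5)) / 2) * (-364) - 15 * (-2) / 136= 579367 / 340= 1704.02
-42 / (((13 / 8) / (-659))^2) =-1167347328 / 169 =-6907380.64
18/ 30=3/ 5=0.60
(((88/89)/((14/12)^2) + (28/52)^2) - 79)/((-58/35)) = 143686575/3053323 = 47.06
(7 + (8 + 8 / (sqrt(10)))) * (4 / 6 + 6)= 16 * sqrt(10) / 3 + 100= 116.87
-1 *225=-225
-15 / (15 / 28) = -28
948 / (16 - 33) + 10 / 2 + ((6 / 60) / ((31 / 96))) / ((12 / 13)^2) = -398422 / 7905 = -50.40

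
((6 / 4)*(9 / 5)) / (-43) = -27 / 430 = -0.06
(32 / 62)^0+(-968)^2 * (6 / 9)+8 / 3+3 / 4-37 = 7495801 / 12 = 624650.08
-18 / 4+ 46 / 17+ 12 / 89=-5021 / 3026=-1.66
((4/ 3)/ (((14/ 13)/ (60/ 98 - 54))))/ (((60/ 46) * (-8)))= 32591/ 5145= 6.33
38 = 38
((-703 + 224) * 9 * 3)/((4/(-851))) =2751495.75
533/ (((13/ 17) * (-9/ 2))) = -1394/ 9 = -154.89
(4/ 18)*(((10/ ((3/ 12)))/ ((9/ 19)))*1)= 1520/ 81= 18.77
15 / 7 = 2.14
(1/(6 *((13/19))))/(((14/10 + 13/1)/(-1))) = -0.02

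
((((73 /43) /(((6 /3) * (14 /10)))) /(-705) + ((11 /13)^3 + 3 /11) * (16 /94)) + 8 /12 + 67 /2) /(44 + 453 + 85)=35196279145 /596940898554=0.06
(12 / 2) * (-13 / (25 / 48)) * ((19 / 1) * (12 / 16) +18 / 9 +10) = -3931.20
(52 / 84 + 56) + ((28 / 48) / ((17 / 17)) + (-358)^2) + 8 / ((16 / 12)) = 10771085 / 84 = 128227.20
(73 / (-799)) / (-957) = 73 / 764643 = 0.00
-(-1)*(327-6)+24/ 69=7391/ 23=321.35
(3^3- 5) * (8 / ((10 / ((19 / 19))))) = 88 / 5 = 17.60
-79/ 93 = -0.85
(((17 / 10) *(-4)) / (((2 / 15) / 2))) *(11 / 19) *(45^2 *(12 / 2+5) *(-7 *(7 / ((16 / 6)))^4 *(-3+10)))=119084114855475 / 38912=3060344234.57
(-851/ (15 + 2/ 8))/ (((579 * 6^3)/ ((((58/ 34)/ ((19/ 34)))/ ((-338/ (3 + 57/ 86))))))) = 863765/ 58519203444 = 0.00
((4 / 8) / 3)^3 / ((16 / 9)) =1 / 384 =0.00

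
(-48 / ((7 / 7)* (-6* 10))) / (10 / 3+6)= 3 / 35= 0.09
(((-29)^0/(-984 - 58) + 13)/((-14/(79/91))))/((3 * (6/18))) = -152865/189644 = -0.81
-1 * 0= 0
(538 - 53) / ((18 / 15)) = 2425 / 6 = 404.17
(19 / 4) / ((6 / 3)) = 19 / 8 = 2.38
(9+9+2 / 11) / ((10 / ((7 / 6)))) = 70 / 33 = 2.12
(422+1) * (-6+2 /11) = -27072 /11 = -2461.09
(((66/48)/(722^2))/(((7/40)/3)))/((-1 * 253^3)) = -15/5372065676516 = -0.00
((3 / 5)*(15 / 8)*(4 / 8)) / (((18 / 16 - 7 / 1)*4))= -9 / 376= -0.02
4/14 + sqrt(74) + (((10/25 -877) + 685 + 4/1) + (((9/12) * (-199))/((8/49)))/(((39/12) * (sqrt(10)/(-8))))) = -6556/35 + sqrt(74) + 29253 * sqrt(10)/130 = 532.87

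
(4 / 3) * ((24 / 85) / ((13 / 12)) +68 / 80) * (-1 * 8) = -39272 / 3315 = -11.85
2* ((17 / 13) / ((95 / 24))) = 816 / 1235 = 0.66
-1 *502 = -502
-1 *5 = -5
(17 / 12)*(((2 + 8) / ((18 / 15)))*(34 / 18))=7225 / 324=22.30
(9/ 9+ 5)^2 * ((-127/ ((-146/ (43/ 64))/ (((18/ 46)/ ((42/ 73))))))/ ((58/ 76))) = 2801493/ 149408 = 18.75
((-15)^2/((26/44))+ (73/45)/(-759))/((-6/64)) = -5410121632/1332045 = -4061.52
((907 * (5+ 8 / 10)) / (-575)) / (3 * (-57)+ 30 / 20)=52606 / 974625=0.05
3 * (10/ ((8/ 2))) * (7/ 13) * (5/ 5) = 105/ 26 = 4.04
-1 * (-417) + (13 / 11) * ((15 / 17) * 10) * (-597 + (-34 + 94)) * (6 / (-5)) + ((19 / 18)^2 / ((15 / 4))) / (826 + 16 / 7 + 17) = 9594351980194 / 1344371985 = 7136.68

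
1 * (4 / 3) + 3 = 4.33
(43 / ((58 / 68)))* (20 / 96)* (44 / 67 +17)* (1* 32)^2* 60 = 22138188800 / 1943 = 11393818.22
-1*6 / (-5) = 1.20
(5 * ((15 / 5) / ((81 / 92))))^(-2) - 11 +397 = 81678329 / 211600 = 386.00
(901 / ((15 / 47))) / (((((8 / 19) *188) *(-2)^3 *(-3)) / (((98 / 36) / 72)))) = 838831 / 14929920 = 0.06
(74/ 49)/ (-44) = -37/ 1078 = -0.03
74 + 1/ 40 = 2961/ 40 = 74.02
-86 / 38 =-43 / 19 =-2.26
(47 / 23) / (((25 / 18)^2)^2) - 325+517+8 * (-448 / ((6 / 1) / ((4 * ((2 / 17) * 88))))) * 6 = -22639391124176 / 152734375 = -148227.22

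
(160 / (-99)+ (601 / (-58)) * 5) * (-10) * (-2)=-1068.53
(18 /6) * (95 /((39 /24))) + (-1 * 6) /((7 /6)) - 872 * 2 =-143212 /91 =-1573.76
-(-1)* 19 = 19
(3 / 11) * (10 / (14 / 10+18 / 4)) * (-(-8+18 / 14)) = 14100 / 4543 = 3.10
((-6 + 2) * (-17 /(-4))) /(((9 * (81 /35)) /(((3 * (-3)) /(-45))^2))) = -119 /3645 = -0.03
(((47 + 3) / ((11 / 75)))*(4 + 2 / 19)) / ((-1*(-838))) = 146250 / 87571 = 1.67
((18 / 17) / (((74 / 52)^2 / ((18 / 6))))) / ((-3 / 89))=-46.53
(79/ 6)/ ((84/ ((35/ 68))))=395/ 4896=0.08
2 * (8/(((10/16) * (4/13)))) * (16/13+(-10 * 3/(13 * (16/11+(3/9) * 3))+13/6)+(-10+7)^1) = -2032/45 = -45.16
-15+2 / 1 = -13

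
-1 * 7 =-7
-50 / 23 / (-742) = 25 / 8533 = 0.00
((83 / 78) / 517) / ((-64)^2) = 83 / 165175296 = 0.00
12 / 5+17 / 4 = 133 / 20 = 6.65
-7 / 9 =-0.78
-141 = -141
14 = 14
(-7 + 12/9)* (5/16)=-85/48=-1.77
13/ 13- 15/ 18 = 1/ 6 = 0.17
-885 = -885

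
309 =309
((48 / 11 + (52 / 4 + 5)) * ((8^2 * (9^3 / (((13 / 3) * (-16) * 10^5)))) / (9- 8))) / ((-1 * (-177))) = -89667 / 105462500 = -0.00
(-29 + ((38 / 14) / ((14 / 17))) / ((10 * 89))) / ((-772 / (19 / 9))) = 16017361 / 202001520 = 0.08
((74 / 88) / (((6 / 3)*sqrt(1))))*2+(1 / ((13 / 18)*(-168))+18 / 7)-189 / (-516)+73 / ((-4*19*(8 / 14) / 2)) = 2672841 / 6542536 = 0.41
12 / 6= 2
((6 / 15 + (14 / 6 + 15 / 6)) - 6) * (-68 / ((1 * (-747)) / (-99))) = 8602 / 1245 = 6.91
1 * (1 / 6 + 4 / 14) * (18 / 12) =19 / 28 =0.68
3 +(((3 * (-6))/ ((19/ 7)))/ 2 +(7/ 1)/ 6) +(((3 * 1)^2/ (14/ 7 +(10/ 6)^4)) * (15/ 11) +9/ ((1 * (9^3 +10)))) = 1550671823/ 729317622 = 2.13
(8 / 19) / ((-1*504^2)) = -1 / 603288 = -0.00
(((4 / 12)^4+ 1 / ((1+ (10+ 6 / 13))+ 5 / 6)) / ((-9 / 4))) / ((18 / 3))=-14554 / 2097333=-0.01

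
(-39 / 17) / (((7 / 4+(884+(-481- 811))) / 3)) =36 / 2125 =0.02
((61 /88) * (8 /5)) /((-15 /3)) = -61 /275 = -0.22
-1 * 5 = -5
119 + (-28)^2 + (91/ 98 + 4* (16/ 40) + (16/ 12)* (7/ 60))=905.68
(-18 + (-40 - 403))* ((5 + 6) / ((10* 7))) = -5071 / 70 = -72.44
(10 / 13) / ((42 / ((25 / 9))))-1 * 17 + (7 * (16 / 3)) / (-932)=-9725984 / 572481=-16.99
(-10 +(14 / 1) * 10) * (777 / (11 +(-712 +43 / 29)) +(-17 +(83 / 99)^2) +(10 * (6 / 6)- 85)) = -18956083705 / 1577961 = -12013.02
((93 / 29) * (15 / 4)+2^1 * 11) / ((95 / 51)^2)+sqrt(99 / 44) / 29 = 9.86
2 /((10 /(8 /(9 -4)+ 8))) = 48 /25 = 1.92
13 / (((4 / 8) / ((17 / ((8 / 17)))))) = 3757 / 4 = 939.25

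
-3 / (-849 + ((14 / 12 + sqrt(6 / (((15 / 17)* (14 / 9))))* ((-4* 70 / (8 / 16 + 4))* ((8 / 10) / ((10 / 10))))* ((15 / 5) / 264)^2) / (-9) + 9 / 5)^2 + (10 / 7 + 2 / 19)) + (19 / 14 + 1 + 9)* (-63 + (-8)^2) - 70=-77144608368179229722778822733 / 1315578479822415980584104622 + 1373732584472278800* sqrt(595) / 1597488154070076547852127041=-58.64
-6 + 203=197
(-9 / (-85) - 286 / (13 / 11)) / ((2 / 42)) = -431781 / 85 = -5079.78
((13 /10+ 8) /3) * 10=31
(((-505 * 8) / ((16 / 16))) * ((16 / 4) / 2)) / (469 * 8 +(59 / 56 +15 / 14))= -64640 / 30033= -2.15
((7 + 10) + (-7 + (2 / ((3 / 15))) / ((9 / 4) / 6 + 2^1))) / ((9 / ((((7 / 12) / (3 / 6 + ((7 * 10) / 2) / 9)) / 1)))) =315 / 1501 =0.21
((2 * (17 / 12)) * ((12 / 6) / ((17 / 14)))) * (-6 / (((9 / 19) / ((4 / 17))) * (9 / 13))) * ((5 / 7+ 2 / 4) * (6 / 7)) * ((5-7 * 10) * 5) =1284400 / 189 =6795.77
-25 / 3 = -8.33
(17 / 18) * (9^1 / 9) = 17 / 18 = 0.94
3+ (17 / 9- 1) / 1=3.89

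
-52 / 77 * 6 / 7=-312 / 539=-0.58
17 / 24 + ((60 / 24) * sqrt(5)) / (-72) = 17 / 24-5 * sqrt(5) / 144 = 0.63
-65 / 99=-0.66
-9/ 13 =-0.69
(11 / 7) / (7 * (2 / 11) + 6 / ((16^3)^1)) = 247808 / 200935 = 1.23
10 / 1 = 10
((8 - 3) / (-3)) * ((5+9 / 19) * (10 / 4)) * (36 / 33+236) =-3390400 / 627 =-5407.34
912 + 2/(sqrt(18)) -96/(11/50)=sqrt(2)/3 + 5232/11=476.11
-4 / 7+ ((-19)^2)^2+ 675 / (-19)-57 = 17320311 / 133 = 130227.90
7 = 7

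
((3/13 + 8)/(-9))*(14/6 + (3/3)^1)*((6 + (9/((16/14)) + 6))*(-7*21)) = 1389395/156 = 8906.38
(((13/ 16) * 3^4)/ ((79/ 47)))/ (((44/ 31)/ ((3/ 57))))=1534221/ 1056704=1.45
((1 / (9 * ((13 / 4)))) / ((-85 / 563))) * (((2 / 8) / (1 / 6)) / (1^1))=-1126 / 3315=-0.34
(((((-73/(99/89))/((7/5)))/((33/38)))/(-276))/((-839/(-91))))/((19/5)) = 2111525/378259794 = 0.01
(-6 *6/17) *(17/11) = -36/11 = -3.27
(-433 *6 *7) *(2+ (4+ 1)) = -127302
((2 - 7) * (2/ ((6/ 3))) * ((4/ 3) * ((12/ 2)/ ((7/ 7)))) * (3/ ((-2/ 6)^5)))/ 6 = 4860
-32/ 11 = -2.91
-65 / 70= -13 / 14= -0.93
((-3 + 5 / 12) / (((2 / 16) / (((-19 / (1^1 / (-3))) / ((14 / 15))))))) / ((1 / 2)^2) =-35340 / 7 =-5048.57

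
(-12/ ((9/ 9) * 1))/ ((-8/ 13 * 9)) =13/ 6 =2.17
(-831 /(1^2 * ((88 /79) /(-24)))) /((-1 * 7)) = -196947 /77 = -2557.75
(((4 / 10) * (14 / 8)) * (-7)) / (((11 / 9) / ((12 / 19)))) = -2646 / 1045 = -2.53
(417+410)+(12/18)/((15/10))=7447/9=827.44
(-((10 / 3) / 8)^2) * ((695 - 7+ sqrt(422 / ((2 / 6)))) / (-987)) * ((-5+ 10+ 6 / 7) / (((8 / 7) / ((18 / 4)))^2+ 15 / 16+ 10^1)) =3075 * sqrt(1266) / 32837537+ 2115600 / 32837537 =0.07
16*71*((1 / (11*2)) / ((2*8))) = 71 / 22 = 3.23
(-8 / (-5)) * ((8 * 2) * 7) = 896 / 5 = 179.20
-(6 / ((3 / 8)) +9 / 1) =-25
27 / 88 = 0.31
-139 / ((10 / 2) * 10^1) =-139 / 50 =-2.78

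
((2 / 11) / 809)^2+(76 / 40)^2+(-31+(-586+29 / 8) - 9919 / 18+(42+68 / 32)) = -39795110499313 / 35636490450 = -1116.70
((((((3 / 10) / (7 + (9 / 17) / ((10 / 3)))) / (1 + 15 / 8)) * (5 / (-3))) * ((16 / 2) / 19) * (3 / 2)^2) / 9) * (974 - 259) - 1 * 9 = -5758861 / 531829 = -10.83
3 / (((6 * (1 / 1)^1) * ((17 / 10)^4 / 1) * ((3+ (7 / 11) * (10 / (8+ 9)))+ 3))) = 6875 / 732037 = 0.01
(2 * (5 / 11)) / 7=10 / 77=0.13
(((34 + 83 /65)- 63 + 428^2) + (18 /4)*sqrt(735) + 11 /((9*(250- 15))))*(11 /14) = 99*sqrt(15) /4 + 7913528821 /54990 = 144004.36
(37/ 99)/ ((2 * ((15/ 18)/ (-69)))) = -851/ 55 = -15.47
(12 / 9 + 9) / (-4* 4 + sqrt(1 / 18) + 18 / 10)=-66030 / 90713 - 775* sqrt(2) / 90713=-0.74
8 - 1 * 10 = -2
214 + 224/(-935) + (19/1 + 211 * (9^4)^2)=8492472570116/935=9082858363.76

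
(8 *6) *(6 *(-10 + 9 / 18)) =-2736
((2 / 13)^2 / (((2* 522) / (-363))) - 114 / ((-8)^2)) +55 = 25035337 / 470496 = 53.21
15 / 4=3.75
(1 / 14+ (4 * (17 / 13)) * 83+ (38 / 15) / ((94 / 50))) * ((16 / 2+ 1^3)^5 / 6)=73336686309 / 17108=4286689.64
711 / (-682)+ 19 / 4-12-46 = -74055 / 1364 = -54.29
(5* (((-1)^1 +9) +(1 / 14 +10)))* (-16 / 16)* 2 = -1265 / 7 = -180.71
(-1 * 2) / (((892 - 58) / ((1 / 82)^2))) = -0.00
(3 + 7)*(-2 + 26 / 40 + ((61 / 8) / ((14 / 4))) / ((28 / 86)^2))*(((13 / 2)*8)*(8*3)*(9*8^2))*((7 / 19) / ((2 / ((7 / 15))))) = 7890869376 / 665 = 11865968.99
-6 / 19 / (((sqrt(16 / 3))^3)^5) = -0.00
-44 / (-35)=44 / 35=1.26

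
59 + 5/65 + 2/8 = 3085/52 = 59.33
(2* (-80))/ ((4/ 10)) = -400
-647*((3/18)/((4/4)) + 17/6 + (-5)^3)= 78934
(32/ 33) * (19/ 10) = 304/ 165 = 1.84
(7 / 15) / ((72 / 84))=49 / 90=0.54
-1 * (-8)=8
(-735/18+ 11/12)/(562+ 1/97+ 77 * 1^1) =-46463/743808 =-0.06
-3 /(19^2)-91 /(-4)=32839 /1444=22.74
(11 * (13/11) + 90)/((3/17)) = 1751/3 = 583.67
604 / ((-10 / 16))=-4832 / 5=-966.40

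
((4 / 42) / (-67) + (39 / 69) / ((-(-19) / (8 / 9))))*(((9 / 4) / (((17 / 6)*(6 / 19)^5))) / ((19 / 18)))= 158285143 / 26406576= 5.99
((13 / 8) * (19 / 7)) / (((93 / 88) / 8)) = 21736 / 651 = 33.39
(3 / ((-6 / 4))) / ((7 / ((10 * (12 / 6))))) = -40 / 7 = -5.71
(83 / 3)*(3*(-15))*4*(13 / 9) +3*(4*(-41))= -7685.33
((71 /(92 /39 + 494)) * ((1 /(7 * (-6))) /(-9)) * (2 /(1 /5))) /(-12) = -4615 /14634648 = -0.00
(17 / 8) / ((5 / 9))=153 / 40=3.82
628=628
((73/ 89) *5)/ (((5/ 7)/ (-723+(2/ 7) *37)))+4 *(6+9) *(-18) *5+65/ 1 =-9425.46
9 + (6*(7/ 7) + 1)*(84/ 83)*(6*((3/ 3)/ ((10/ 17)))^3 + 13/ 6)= 2419258/ 10375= 233.18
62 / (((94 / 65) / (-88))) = -177320 / 47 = -3772.77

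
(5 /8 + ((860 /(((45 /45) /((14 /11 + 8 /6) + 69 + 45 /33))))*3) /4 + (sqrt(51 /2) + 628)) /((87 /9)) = 3*sqrt(102) /58 + 12591237 /2552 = 4934.39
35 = 35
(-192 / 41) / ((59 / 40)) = -7680 / 2419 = -3.17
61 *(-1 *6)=-366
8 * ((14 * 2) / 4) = 56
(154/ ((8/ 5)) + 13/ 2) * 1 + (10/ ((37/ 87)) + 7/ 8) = 37633/ 296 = 127.14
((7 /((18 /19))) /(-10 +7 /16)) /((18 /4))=-2128 /12393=-0.17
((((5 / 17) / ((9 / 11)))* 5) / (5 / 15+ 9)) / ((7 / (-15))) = -1375 / 3332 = -0.41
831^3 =573856191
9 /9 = 1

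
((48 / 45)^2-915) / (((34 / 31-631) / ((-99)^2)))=2313830607 / 162725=14219.27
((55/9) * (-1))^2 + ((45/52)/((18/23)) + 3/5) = 39.05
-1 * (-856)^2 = -732736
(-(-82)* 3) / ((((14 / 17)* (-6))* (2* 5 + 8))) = -697 / 252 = -2.77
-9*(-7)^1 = 63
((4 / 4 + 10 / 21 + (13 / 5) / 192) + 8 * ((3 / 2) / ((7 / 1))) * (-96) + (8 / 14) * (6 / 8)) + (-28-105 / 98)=-429463 / 2240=-191.72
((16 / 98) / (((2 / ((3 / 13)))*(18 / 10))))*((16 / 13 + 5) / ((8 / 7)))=135 / 2366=0.06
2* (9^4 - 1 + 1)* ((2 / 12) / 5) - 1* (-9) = 2232 / 5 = 446.40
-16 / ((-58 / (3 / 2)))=12 / 29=0.41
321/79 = 4.06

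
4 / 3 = 1.33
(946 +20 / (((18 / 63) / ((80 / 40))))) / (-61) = -1086 / 61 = -17.80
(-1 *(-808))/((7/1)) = 808/7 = 115.43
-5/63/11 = -5/693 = -0.01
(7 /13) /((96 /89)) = 623 /1248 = 0.50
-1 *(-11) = 11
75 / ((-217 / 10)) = -750 / 217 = -3.46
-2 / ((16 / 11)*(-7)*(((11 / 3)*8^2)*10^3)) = 3 / 3584000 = 0.00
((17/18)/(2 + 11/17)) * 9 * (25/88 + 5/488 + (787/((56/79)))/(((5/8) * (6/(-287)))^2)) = 567476590840991/27175500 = 20881919.04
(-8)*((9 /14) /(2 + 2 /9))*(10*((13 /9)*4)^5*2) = -1520816128 /5103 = -298023.93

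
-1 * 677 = -677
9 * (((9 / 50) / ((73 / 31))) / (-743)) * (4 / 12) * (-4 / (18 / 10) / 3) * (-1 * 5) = -0.00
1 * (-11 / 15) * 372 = -272.80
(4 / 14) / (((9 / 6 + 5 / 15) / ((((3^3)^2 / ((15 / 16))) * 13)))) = 606528 / 385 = 1575.40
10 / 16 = 5 / 8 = 0.62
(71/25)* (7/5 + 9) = 29.54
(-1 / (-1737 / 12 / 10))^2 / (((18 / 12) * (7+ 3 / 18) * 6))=3200 / 43246089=0.00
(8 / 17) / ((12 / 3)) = 2 / 17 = 0.12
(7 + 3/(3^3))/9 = 64/81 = 0.79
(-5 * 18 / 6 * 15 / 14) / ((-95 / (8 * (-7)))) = -180 / 19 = -9.47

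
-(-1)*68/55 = 68/55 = 1.24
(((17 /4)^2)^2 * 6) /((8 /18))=2255067 /512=4404.43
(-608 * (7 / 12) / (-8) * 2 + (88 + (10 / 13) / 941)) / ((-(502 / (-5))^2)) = -40522000 / 2312073699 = -0.02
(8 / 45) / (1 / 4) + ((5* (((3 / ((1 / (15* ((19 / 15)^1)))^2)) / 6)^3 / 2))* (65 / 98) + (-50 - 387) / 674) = 231871506735577 / 23778720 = 9751219.02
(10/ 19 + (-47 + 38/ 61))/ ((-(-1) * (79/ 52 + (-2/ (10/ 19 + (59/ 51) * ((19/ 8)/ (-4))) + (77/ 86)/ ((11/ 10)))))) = -3.10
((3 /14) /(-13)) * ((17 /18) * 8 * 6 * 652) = -44336 /91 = -487.21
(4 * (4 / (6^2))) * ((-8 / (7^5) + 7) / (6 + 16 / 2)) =235282 / 1058841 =0.22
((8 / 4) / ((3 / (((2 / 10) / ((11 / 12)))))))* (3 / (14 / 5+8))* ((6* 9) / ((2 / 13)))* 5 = 780 / 11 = 70.91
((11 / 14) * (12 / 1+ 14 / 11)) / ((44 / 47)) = 3431 / 308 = 11.14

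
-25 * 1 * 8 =-200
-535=-535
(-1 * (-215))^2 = 46225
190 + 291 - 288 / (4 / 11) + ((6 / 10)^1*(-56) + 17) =-1638 / 5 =-327.60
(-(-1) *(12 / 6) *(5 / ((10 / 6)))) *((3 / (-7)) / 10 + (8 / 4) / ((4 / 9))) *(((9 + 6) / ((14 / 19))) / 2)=13338 / 49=272.20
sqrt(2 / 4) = sqrt(2) / 2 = 0.71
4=4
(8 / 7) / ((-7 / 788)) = -6304 / 49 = -128.65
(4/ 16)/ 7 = 1/ 28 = 0.04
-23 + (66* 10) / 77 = -14.43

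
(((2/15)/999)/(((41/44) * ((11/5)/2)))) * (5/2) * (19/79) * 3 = 760/3235761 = 0.00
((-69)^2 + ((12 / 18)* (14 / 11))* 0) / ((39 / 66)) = 104742 / 13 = 8057.08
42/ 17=2.47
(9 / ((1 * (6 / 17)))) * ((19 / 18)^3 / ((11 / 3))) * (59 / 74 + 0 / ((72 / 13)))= 6879577 / 1054944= 6.52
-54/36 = -3/2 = -1.50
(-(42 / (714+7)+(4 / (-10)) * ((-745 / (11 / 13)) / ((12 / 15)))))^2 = 995379349969 / 5134756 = 193851.34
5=5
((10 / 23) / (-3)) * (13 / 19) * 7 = -910 / 1311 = -0.69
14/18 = 7/9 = 0.78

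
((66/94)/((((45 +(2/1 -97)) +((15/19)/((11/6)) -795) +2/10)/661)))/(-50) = 1519639/138237340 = 0.01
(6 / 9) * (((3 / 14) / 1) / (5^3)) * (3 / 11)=3 / 9625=0.00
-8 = -8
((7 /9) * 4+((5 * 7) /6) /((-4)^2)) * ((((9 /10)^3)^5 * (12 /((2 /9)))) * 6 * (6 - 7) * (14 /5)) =-12984112463284849887 /20000000000000000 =-649.21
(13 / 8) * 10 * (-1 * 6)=-195 / 2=-97.50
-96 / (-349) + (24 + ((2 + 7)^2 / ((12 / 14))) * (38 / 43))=1617555 / 15007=107.79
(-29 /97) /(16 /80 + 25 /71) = -10295 /19012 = -0.54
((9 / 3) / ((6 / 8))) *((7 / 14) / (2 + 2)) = 1 / 2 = 0.50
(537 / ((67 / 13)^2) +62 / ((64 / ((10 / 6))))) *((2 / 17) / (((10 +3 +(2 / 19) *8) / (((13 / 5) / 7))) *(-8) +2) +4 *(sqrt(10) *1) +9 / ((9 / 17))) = 9408083 *sqrt(10) / 107736 +49718661028025 / 133967776752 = 647.27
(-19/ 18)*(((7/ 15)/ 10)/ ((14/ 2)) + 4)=-11419/ 2700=-4.23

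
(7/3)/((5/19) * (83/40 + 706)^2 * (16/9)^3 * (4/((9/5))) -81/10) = 570/402430387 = 0.00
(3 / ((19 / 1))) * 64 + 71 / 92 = 19013 / 1748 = 10.88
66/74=33/37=0.89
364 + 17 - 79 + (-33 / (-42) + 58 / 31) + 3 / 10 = 330878 / 1085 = 304.96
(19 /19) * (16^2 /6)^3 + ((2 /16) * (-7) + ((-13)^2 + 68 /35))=588488273 /7560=77842.36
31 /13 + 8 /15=569 /195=2.92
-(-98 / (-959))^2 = -196 / 18769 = -0.01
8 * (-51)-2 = -410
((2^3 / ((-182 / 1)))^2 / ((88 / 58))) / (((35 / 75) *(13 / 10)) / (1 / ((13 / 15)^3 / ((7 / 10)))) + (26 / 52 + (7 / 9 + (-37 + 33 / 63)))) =-405000 / 11014840837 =-0.00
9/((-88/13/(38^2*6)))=-126711/11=-11519.18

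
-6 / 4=-3 / 2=-1.50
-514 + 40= -474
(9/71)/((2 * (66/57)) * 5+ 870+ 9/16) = 2736/19040141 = 0.00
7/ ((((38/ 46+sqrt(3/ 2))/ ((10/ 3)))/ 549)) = -2239188/ 173+1355298*sqrt(6)/ 173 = 6246.25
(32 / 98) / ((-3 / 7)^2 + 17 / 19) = 76 / 251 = 0.30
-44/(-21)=44/21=2.10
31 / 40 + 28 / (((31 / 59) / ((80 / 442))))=2855581 / 274040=10.42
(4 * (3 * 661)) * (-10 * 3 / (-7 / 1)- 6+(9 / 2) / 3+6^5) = 431742726 / 7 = 61677532.29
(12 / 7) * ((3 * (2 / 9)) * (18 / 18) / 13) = 8 / 91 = 0.09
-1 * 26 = -26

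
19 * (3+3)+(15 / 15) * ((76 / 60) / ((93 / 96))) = 53618 / 465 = 115.31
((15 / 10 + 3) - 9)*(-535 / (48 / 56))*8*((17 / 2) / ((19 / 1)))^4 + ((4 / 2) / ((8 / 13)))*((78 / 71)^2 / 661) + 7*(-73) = 1351541396005951 / 3473941875368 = 389.05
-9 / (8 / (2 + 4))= -27 / 4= -6.75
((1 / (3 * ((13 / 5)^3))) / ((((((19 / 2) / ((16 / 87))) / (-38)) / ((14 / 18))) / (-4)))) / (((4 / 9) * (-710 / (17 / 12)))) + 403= 49221518063 / 122137821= 403.00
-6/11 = -0.55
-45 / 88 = -0.51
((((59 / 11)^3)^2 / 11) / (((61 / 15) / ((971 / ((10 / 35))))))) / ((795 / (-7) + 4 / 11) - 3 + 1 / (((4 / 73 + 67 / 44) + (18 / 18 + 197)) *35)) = -96488555632847146498275 / 6198670459772431696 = -15566.01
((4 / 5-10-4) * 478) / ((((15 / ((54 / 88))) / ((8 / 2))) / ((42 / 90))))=-60228 / 125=-481.82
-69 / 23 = -3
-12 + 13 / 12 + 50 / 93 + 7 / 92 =-7346 / 713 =-10.30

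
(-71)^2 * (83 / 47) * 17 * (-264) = -1877792664 / 47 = -39953035.40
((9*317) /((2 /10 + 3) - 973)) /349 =-14265 /1692301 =-0.01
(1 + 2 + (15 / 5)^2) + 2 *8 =28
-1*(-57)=57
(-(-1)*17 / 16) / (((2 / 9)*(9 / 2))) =17 / 16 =1.06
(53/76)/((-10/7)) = -371/760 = -0.49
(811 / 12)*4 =811 / 3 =270.33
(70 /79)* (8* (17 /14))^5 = 14539335680 /189679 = 76652.32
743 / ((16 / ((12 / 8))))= 2229 / 32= 69.66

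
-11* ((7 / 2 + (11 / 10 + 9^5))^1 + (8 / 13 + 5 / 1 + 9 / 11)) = -42227924 / 65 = -649660.37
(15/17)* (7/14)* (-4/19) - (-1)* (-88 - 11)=-32007/323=-99.09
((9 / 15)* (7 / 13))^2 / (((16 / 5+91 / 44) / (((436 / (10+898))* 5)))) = 2115036 / 44462717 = 0.05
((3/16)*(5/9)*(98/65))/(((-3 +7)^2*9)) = 49/44928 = 0.00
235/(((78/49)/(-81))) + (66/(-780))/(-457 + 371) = -133689139/11180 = -11957.88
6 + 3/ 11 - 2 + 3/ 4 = 221/ 44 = 5.02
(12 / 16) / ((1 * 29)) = 0.03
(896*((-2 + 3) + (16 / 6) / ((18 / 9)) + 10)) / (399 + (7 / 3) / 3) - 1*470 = -113686 / 257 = -442.36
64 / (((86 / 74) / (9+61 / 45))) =1103488 / 1935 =570.28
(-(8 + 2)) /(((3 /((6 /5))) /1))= -4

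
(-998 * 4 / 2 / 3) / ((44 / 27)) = -4491 / 11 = -408.27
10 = 10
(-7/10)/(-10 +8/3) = 21/220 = 0.10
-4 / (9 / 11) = -44 / 9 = -4.89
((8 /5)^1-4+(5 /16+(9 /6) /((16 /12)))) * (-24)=231 /10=23.10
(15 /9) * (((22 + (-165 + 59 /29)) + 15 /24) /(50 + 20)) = -10853 /3248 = -3.34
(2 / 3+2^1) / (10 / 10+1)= 1.33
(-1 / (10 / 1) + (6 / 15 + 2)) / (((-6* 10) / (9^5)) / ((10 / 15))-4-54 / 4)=-6561 / 49925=-0.13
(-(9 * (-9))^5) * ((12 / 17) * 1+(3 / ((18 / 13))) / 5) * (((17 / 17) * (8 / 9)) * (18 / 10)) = 2701095649308 / 425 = 6355519174.84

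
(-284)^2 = 80656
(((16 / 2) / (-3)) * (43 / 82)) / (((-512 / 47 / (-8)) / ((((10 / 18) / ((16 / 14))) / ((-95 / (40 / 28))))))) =10105 / 1346112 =0.01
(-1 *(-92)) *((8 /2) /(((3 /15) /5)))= 9200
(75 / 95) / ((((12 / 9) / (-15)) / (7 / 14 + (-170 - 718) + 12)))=1181925 / 152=7775.82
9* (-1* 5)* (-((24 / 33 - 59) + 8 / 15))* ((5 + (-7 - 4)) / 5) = 171486 / 55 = 3117.93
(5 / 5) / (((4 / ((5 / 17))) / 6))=15 / 34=0.44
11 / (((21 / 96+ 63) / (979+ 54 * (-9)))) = 10208 / 119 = 85.78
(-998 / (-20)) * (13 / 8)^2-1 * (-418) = 351851 / 640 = 549.77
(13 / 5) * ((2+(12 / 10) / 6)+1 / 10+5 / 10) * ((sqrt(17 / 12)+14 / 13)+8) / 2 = 91 * sqrt(51) / 150+826 / 25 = 37.37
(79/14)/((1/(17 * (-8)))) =-5372/7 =-767.43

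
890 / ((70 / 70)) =890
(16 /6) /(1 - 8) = -8 /21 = -0.38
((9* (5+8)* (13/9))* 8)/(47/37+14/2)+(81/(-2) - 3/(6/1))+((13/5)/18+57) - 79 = 51317/510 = 100.62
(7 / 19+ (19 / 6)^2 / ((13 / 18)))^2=49575681 / 244036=203.15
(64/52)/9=16/117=0.14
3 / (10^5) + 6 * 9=5400003 / 100000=54.00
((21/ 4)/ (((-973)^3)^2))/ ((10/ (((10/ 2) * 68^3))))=117912/ 121221317986996927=0.00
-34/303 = -0.11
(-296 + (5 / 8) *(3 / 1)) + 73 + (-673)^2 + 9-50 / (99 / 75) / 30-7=358545221 / 792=452708.61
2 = 2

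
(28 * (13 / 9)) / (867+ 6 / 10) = 910 / 19521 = 0.05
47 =47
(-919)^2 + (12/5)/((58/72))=122461777/145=844563.98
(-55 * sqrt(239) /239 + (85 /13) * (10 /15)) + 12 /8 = 457 /78 - 55 * sqrt(239) /239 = 2.30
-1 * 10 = -10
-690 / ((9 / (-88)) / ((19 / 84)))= 96140 / 63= 1526.03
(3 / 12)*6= 3 / 2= 1.50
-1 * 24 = -24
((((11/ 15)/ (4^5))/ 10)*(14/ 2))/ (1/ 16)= 77/ 9600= 0.01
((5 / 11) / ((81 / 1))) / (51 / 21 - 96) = -7 / 116721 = -0.00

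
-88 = -88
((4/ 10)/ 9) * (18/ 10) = 2/ 25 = 0.08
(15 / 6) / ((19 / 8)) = 20 / 19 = 1.05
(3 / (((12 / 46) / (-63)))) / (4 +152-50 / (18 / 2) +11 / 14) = -91287 / 19055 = -4.79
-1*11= -11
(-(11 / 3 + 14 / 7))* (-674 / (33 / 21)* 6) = 160412 / 11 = 14582.91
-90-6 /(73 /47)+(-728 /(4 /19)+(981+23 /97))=-18202602 /7081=-2570.63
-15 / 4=-3.75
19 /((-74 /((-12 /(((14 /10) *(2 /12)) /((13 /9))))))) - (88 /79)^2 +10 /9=275587786 /14547771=18.94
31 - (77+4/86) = -1980/43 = -46.05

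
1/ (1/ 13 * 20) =13/ 20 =0.65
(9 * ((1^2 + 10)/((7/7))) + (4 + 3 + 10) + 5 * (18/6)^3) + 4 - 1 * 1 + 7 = 261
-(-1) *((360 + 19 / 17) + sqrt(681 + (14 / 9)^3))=sqrt(499193) / 27 + 6139 / 17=387.29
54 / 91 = 0.59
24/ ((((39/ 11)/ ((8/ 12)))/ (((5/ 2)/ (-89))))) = -440/ 3471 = -0.13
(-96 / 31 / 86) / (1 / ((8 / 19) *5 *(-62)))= 3840 / 817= 4.70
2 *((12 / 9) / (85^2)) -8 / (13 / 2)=-346696 / 281775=-1.23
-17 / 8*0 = 0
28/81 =0.35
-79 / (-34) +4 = 215 / 34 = 6.32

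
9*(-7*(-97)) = 6111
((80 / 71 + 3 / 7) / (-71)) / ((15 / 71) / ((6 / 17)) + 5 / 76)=-58748 / 1781745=-0.03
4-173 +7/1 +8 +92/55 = -8378/55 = -152.33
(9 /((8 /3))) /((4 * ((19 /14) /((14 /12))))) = 441 /608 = 0.73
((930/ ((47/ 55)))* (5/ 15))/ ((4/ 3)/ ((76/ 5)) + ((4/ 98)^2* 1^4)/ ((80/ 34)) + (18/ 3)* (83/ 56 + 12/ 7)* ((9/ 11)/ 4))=2053402428000/ 22705680589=90.44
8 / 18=4 / 9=0.44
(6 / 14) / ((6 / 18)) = 9 / 7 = 1.29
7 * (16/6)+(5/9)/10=337/18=18.72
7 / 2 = 3.50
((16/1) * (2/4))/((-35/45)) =-72/7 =-10.29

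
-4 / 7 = -0.57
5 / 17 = 0.29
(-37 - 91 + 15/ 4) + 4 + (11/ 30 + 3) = -7013/ 60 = -116.88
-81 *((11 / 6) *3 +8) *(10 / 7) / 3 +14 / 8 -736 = -35139 / 28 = -1254.96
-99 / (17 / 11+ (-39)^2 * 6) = -0.01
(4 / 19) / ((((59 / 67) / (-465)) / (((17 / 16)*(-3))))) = 1588905 / 4484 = 354.35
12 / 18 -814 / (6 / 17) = -6917 / 3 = -2305.67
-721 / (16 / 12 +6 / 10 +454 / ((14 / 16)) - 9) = -75705 / 53738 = -1.41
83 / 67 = 1.24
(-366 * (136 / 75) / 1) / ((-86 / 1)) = 8296 / 1075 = 7.72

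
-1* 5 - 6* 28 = -173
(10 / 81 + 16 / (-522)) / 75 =218 / 176175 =0.00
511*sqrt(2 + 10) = 1022*sqrt(3) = 1770.16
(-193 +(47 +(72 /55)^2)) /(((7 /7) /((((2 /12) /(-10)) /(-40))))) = -218233 /3630000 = -0.06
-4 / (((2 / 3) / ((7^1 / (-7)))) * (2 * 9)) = 1 / 3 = 0.33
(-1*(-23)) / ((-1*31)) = -23 / 31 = -0.74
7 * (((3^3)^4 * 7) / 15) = 8680203 / 5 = 1736040.60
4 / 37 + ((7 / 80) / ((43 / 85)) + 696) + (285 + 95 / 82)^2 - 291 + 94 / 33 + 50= 116280848751439 / 1412120688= 82344.84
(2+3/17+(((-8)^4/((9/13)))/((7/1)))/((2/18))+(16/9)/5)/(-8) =-40748279/42840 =-951.17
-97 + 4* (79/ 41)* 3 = -3029/ 41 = -73.88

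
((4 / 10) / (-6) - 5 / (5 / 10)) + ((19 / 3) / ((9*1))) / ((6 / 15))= -2243 / 270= -8.31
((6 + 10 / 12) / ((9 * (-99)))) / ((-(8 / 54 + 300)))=41 / 1604592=0.00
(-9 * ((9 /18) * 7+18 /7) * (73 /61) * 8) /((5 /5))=-223380 /427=-523.14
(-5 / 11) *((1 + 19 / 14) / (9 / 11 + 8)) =-165 / 1358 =-0.12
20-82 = -62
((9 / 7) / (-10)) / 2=-9 / 140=-0.06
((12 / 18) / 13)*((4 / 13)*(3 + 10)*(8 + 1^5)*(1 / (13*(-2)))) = -12 / 169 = -0.07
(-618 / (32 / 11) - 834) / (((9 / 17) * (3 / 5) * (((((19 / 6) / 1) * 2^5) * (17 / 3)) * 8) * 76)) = -27905 / 2957312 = -0.01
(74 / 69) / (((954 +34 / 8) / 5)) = 1480 / 264477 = 0.01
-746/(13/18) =-1032.92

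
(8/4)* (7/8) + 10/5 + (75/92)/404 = 139455/37168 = 3.75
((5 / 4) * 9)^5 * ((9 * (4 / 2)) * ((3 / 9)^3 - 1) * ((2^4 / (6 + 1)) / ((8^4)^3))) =-799621875 / 7696581394432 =-0.00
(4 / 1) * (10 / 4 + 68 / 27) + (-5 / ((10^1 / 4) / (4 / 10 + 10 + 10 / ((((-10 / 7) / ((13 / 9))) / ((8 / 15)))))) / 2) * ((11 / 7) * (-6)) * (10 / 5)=108202 / 945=114.50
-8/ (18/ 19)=-8.44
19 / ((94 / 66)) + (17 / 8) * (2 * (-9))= -4683 / 188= -24.91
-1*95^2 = -9025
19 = 19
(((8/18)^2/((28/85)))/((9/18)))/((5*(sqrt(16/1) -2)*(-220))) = -17/31185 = -0.00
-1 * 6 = -6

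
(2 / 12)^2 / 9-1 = -323 / 324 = -1.00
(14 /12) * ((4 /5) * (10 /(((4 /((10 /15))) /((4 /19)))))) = 56 /171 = 0.33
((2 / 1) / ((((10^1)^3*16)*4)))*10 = 1 / 3200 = 0.00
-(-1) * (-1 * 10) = -10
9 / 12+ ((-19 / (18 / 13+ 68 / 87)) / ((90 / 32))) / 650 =1369309 / 1837500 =0.75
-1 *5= -5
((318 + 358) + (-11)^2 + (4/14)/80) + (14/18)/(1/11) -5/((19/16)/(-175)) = 73850171/47880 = 1542.40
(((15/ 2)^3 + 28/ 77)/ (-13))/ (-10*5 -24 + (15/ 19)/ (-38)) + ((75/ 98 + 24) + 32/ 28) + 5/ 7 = 40535047255/ 1497900404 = 27.06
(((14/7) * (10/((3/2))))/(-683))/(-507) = 40/1038843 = 0.00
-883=-883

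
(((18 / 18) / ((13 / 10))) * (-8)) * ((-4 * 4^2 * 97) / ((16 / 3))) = 93120 / 13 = 7163.08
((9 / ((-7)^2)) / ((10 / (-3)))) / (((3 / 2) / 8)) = -72 / 245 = -0.29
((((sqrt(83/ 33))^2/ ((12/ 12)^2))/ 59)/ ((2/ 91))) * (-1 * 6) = -7553/ 649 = -11.64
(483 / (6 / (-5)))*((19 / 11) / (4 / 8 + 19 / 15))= -229425 / 583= -393.52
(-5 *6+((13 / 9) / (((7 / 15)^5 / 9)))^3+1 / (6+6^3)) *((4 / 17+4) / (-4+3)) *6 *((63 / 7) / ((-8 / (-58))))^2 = -130940916700658074181014296357 / 5972432379508294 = -21924219209232.53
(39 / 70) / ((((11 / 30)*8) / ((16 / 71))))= 234 / 5467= 0.04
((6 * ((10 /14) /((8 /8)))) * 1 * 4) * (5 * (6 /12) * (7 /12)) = 25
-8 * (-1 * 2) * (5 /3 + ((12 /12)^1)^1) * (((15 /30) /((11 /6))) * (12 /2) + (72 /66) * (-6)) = -2304 /11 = -209.45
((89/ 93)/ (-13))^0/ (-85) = -1/ 85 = -0.01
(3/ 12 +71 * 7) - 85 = 1649/ 4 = 412.25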